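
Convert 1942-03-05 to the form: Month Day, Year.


ISO 1942-03-05 parses as year=1942, month=03, day=05
Month 3 -> March

March 5, 1942


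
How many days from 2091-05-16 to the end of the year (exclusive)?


Day of year: 136 of 365
Remaining = 365 - 136

229 days


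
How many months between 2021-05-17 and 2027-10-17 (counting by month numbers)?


From May 2021 to October 2027
6 years * 12 = 72 months, plus 5 months = 77

77 months


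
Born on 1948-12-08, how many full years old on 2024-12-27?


Birth: 1948-12-08
Reference: 2024-12-27
Year difference: 2024 - 1948 = 76

76 years old


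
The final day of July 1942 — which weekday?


July 1942 has 31 days
Anchor: Jan 1, 1942. With p = 1942 - 1 = 1941: (p + p//4 - p//100 + p//400) mod 7 = (1941 + 485 - 19 + 4) mod 7 = 2411 mod 7 = 3 -> Thursday (Mon=0 ... Sun=6)
Days before July (Jan-Jun): 181; July 1 index = (3 + 181) mod 7 = 2 -> Wednesday
Last day offset: 31 - 1 = 30 days
Weekday index = (2 + 30) mod 7 = 4

Friday, July 31


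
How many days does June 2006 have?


June 2006

30 days


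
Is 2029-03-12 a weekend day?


Anchor: Jan 1, 2029. With p = 2029 - 1 = 2028: (p + p//4 - p//100 + p//400) mod 7 = (2028 + 507 - 20 + 5) mod 7 = 2520 mod 7 = 0 -> Monday (Mon=0 ... Sun=6)
Day of year: 71; offset = 70
Weekday index = (0 + 70) mod 7 = 0 -> Monday
Weekend days: Saturday, Sunday

No


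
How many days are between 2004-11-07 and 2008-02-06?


From 2004-11-07 to 2008-02-06
2004-11-07: days before November = 31 + 29 + 31 + 30 + 31 + 30 + 31 + 31 + 30 + 31 = 305 (2004 is a leap year); day of year = 305 + 7 = 312
2008-02-06: days before February = 31; day of year = 31 + 6 = 37
Rest of 2004: 366 - 312 = 54
Full years 2005 (365), 2006 (365), 2007 (365): 1095
Total = 54 + 1095 + 37 = 1186

1186 days


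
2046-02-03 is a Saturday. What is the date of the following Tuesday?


Current: Saturday
Target: Tuesday
Days ahead: 3

Next Tuesday: 2046-02-06


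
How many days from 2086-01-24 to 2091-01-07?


From 2086-01-24 to 2091-01-07
2086-01-24: day of year = 24
2091-01-07: day of year = 7
Rest of 2086: 365 - 24 = 341
Full years 2087 (365), 2088 (366), 2089 (365), 2090 (365): 1461
Total = 341 + 1461 + 7 = 1809

1809 days


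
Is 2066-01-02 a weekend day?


Anchor: Jan 1, 2066. With p = 2066 - 1 = 2065: (p + p//4 - p//100 + p//400) mod 7 = (2065 + 516 - 20 + 5) mod 7 = 2566 mod 7 = 4 -> Friday (Mon=0 ... Sun=6)
Day of year: 2; offset = 1
Weekday index = (4 + 1) mod 7 = 5 -> Saturday
Weekend days: Saturday, Sunday

Yes


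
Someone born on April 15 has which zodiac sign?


Date: April 15
Conventional tropical zodiac dates: Aries from March 21 onward; Taurus starts April 20
April 15 falls within the Aries range

Aries


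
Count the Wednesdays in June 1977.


June 1977 has 30 days
Anchor: Jan 1, 1977. With p = 1977 - 1 = 1976: (p + p//4 - p//100 + p//400) mod 7 = (1976 + 494 - 19 + 4) mod 7 = 2455 mod 7 = 5 -> Saturday (Mon=0 ... Sun=6)
Days before June (Jan-May): 151; June 1 index = (5 + 151) mod 7 = 2 -> Wednesday
First Wednesday is June 1
Wednesdays: 1, 8, 15, 22, 29

5 Wednesdays


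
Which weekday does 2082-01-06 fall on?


Date: January 6, 2082
Anchor: Jan 1, 2082. With p = 2082 - 1 = 2081: (p + p//4 - p//100 + p//400) mod 7 = (2081 + 520 - 20 + 5) mod 7 = 2586 mod 7 = 3 -> Thursday (Mon=0 ... Sun=6)
Days into year = 6 - 1 = 5
Weekday index = (3 + 5) mod 7 = 1

Day of the week: Tuesday


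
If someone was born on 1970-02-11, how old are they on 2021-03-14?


Birth: 1970-02-11
Reference: 2021-03-14
Year difference: 2021 - 1970 = 51

51 years old


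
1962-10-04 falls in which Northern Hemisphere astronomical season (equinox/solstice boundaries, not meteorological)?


Date: October 4
Astronomical Autumn (approx.; exact equinox/solstice day varies by year): September 22 to December 20
October 4 falls within the Autumn window

Autumn


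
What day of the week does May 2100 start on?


Target: May 1, 2100
Anchor: Jan 1, 2100. With p = 2100 - 1 = 2099: (p + p//4 - p//100 + p//400) mod 7 = (2099 + 524 - 20 + 5) mod 7 = 2608 mod 7 = 4 -> Friday (Mon=0 ... Sun=6)
Days before May (Jan-Apr): 120 days
Weekday index = (4 + 120) mod 7 = 5

Saturday


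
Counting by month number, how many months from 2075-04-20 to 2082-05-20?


From April 2075 to May 2082
7 years * 12 = 84 months, plus 1 month = 85

85 months


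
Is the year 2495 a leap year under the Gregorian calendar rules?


Gregorian leap year rule: divisible by 4, but not by 100, unless also by 400.
2495 is not divisible by 4 -> not a leap year

No


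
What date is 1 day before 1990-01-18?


Start: 1990-01-18, subtract 1 day
18 - 1 = 17 stays within January 1990

Result: 1990-01-17


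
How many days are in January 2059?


January 2059

31 days


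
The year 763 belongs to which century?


Century = (year - 1) // 100 + 1
= (763 - 1) // 100 + 1
= 762 // 100 + 1
= 7 + 1

8th century


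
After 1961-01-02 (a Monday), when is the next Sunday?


Current: Monday
Target: Sunday
Days ahead: 6

Next Sunday: 1961-01-08


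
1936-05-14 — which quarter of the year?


Month: May (month 5)
Q1: Jan-Mar, Q2: Apr-Jun, Q3: Jul-Sep, Q4: Oct-Dec

Q2


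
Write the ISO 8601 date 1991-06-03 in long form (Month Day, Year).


ISO 1991-06-03 parses as year=1991, month=06, day=03
Month 6 -> June

June 3, 1991


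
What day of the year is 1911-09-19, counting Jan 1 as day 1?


Date: September 19, 1911
Days in months 1 through 8: 243
Plus 19 days in September

Day of year: 262


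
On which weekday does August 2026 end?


August 2026 has 31 days
Anchor: Jan 1, 2026. With p = 2026 - 1 = 2025: (p + p//4 - p//100 + p//400) mod 7 = (2025 + 506 - 20 + 5) mod 7 = 2516 mod 7 = 3 -> Thursday (Mon=0 ... Sun=6)
Days before August (Jan-Jul): 212; August 1 index = (3 + 212) mod 7 = 5 -> Saturday
Last day offset: 31 - 1 = 30 days
Weekday index = (5 + 30) mod 7 = 0

Monday, August 31


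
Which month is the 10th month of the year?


Month 10 of 12

October


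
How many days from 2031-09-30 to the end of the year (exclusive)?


Day of year: 273 of 365
Remaining = 365 - 273

92 days


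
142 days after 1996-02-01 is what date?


Start: 1996-02-01, add 142 days
February 1996 has 29 days: 29 - 1 = 28 days to February 29 -> 114 left
March 1996 has 31 days -> 83 left
April 1996 has 30 days -> 53 left
May 1996 has 31 days -> 22 left
June 1996: 22 <= 30 -> lands on June 22

Result: 1996-06-22


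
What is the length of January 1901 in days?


January 1901

31 days


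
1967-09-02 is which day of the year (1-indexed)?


Date: September 2, 1967
Days in months 1 through 8: 243
Plus 2 days in September

Day of year: 245


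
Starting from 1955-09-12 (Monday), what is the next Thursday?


Current: Monday
Target: Thursday
Days ahead: 3

Next Thursday: 1955-09-15


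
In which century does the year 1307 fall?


Century = (year - 1) // 100 + 1
= (1307 - 1) // 100 + 1
= 1306 // 100 + 1
= 13 + 1

14th century


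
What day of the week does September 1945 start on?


Target: September 1, 1945
Anchor: Jan 1, 1945. With p = 1945 - 1 = 1944: (p + p//4 - p//100 + p//400) mod 7 = (1944 + 486 - 19 + 4) mod 7 = 2415 mod 7 = 0 -> Monday (Mon=0 ... Sun=6)
Days before September (Jan-Aug): 243 days
Weekday index = (0 + 243) mod 7 = 5

Saturday


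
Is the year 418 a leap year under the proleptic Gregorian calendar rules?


Gregorian leap year rule: divisible by 4, but not by 100, unless also by 400.
418 is not divisible by 4 -> not a leap year

No


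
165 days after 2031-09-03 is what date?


Start: 2031-09-03, add 165 days
September 2031 has 30 days: 30 - 3 = 27 days to September 30 -> 138 left
October 2031 has 31 days -> 107 left
November 2031 has 30 days -> 77 left
December 2031 has 31 days -> 46 left
January 2032 has 31 days -> 15 left
February 2032: 15 <= 29 -> lands on February 15

Result: 2032-02-15


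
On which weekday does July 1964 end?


July 1964 has 31 days
Anchor: Jan 1, 1964. With p = 1964 - 1 = 1963: (p + p//4 - p//100 + p//400) mod 7 = (1963 + 490 - 19 + 4) mod 7 = 2438 mod 7 = 2 -> Wednesday (Mon=0 ... Sun=6)
Days before July (Jan-Jun): 182; July 1 index = (2 + 182) mod 7 = 2 -> Wednesday
Last day offset: 31 - 1 = 30 days
Weekday index = (2 + 30) mod 7 = 4

Friday, July 31


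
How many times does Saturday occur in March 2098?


March 2098 has 31 days
Anchor: Jan 1, 2098. With p = 2098 - 1 = 2097: (p + p//4 - p//100 + p//400) mod 7 = (2097 + 524 - 20 + 5) mod 7 = 2606 mod 7 = 2 -> Wednesday (Mon=0 ... Sun=6)
Days before March (Jan-Feb): 59; March 1 index = (2 + 59) mod 7 = 5 -> Saturday
First Saturday is March 1
Saturdays: 1, 8, 15, 22, 29

5 Saturdays


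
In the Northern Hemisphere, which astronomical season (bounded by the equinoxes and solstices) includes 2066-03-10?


Date: March 10
Astronomical Winter (approx.; exact equinox/solstice day varies by year): December 21 to March 19
March 10 falls within the Winter window

Winter


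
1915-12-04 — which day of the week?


Date: December 4, 1915
Anchor: Jan 1, 1915. With p = 1915 - 1 = 1914: (p + p//4 - p//100 + p//400) mod 7 = (1914 + 478 - 19 + 4) mod 7 = 2377 mod 7 = 4 -> Friday (Mon=0 ... Sun=6)
Days before December (Jan-Nov): 334; offset = 334 + 4 - 1 = 337
Weekday index = (4 + 337) mod 7 = 5

Day of the week: Saturday


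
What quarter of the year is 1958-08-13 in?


Month: August (month 8)
Q1: Jan-Mar, Q2: Apr-Jun, Q3: Jul-Sep, Q4: Oct-Dec

Q3


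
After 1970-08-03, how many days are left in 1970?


Day of year: 215 of 365
Remaining = 365 - 215

150 days


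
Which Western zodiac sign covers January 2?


Date: January 2
Conventional tropical zodiac dates: Capricorn from December 22 onward; Aquarius starts January 20
January 2 falls within the Capricorn range

Capricorn


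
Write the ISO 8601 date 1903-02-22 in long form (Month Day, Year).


ISO 1903-02-22 parses as year=1903, month=02, day=22
Month 2 -> February

February 22, 1903


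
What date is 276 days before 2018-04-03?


Start: 2018-04-03, subtract 276 days
Back 3 days from April 3 reaches March 31, 2018 -> 273 left
March 2018 has 31 days -> back to February 28, 2018 -> 242 left
February 2018 has 28 days -> back to January 31, 2018 -> 214 left
January 2018 has 31 days -> back to December 31, 2017 -> 183 left
December 2017 has 31 days -> back to November 30, 2017 -> 152 left
November 2017 has 30 days -> back to October 31, 2017 -> 122 left
October 2017 has 31 days -> back to September 30, 2017 -> 91 left
September 2017 has 30 days -> back to August 31, 2017 -> 61 left
August 2017 has 31 days -> back to July 31, 2017 -> 30 left
July 2017: 31 - 30 = 1 -> lands on July 1

Result: 2017-07-01


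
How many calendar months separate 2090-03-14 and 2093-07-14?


From March 2090 to July 2093
3 years * 12 = 36 months, plus 4 months = 40

40 months


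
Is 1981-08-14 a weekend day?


Anchor: Jan 1, 1981. With p = 1981 - 1 = 1980: (p + p//4 - p//100 + p//400) mod 7 = (1980 + 495 - 19 + 4) mod 7 = 2460 mod 7 = 3 -> Thursday (Mon=0 ... Sun=6)
Day of year: 226; offset = 225
Weekday index = (3 + 225) mod 7 = 4 -> Friday
Weekend days: Saturday, Sunday

No


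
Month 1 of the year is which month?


Month 1 of 12

January


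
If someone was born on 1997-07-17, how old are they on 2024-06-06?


Birth: 1997-07-17
Reference: 2024-06-06
Year difference: 2024 - 1997 = 27
Birthday not yet reached in 2024, subtract 1

26 years old


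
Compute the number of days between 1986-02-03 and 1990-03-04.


From 1986-02-03 to 1990-03-04
1986-02-03: days before February = 31; day of year = 31 + 3 = 34
1990-03-04: days before March = 31 + 28 = 59 (1990 is not a leap year); day of year = 59 + 4 = 63
Rest of 1986: 365 - 34 = 331
Full years 1987 (365), 1988 (366), 1989 (365): 1096
Total = 331 + 1096 + 63 = 1490

1490 days


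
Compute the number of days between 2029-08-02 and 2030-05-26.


From 2029-08-02 to 2030-05-26
2029-08-02: days before August = 31 + 28 + 31 + 30 + 31 + 30 + 31 = 212 (2029 is not a leap year); day of year = 212 + 2 = 214
2030-05-26: days before May = 31 + 28 + 31 + 30 = 120 (2030 is not a leap year); day of year = 120 + 26 = 146
Rest of 2029: 365 - 214 = 151
Total = 151 + 146 = 297

297 days


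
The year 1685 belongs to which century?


Century = (year - 1) // 100 + 1
= (1685 - 1) // 100 + 1
= 1684 // 100 + 1
= 16 + 1

17th century


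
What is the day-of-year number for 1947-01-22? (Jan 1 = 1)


Date: January 22, 1947
No months before January
Plus 22 days in January

Day of year: 22


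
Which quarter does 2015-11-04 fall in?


Month: November (month 11)
Q1: Jan-Mar, Q2: Apr-Jun, Q3: Jul-Sep, Q4: Oct-Dec

Q4


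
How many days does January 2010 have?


January 2010

31 days


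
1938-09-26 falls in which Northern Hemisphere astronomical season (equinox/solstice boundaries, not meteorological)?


Date: September 26
Astronomical Autumn (approx.; exact equinox/solstice day varies by year): September 22 to December 20
September 26 falls within the Autumn window

Autumn


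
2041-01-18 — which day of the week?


Date: January 18, 2041
Anchor: Jan 1, 2041. With p = 2041 - 1 = 2040: (p + p//4 - p//100 + p//400) mod 7 = (2040 + 510 - 20 + 5) mod 7 = 2535 mod 7 = 1 -> Tuesday (Mon=0 ... Sun=6)
Days into year = 18 - 1 = 17
Weekday index = (1 + 17) mod 7 = 4

Day of the week: Friday


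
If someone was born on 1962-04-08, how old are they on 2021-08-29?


Birth: 1962-04-08
Reference: 2021-08-29
Year difference: 2021 - 1962 = 59

59 years old


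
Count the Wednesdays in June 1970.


June 1970 has 30 days
Anchor: Jan 1, 1970. With p = 1970 - 1 = 1969: (p + p//4 - p//100 + p//400) mod 7 = (1969 + 492 - 19 + 4) mod 7 = 2446 mod 7 = 3 -> Thursday (Mon=0 ... Sun=6)
Days before June (Jan-May): 151; June 1 index = (3 + 151) mod 7 = 0 -> Monday
First Wednesday is June 3
Wednesdays: 3, 10, 17, 24

4 Wednesdays


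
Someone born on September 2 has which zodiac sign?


Date: September 2
Conventional tropical zodiac dates: Virgo from August 23 onward; Libra starts September 23
September 2 falls within the Virgo range

Virgo


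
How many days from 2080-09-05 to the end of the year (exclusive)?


Day of year: 249 of 366
Remaining = 366 - 249

117 days


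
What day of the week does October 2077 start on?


Target: October 1, 2077
Anchor: Jan 1, 2077. With p = 2077 - 1 = 2076: (p + p//4 - p//100 + p//400) mod 7 = (2076 + 519 - 20 + 5) mod 7 = 2580 mod 7 = 4 -> Friday (Mon=0 ... Sun=6)
Days before October (Jan-Sep): 273 days
Weekday index = (4 + 273) mod 7 = 4

Friday


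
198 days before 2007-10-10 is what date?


Start: 2007-10-10, subtract 198 days
Back 10 days from October 10 reaches September 30, 2007 -> 188 left
September 2007 has 30 days -> back to August 31, 2007 -> 158 left
August 2007 has 31 days -> back to July 31, 2007 -> 127 left
July 2007 has 31 days -> back to June 30, 2007 -> 96 left
June 2007 has 30 days -> back to May 31, 2007 -> 66 left
May 2007 has 31 days -> back to April 30, 2007 -> 35 left
April 2007 has 30 days -> back to March 31, 2007 -> 5 left
March 2007: 31 - 5 = 26 -> lands on March 26

Result: 2007-03-26


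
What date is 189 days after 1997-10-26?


Start: 1997-10-26, add 189 days
October 1997 has 31 days: 31 - 26 = 5 days to October 31 -> 184 left
November 1997 has 30 days -> 154 left
December 1997 has 31 days -> 123 left
January 1998 has 31 days -> 92 left
February 1998 has 28 days -> 64 left
March 1998 has 31 days -> 33 left
April 1998 has 30 days -> 3 left
May 1998: 3 <= 31 -> lands on May 3

Result: 1998-05-03


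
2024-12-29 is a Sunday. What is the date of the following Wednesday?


Current: Sunday
Target: Wednesday
Days ahead: 3

Next Wednesday: 2025-01-01


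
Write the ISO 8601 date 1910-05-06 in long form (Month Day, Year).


ISO 1910-05-06 parses as year=1910, month=05, day=06
Month 5 -> May

May 6, 1910


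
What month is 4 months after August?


August is month 8
8 + 4 = 12

December


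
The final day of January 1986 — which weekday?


January 1986 has 31 days
Anchor: Jan 1, 1986. With p = 1986 - 1 = 1985: (p + p//4 - p//100 + p//400) mod 7 = (1985 + 496 - 19 + 4) mod 7 = 2466 mod 7 = 2 -> Wednesday (Mon=0 ... Sun=6)
January 1 is the anchor itself -> Wednesday
Last day offset: 31 - 1 = 30 days
Weekday index = (2 + 30) mod 7 = 4

Friday, January 31


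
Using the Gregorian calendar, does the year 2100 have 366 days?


Gregorian leap year rule: divisible by 4, but not by 100, unless also by 400.
2100 is divisible by 100 but not 400 -> not a leap year

No


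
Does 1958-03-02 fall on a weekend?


Anchor: Jan 1, 1958. With p = 1958 - 1 = 1957: (p + p//4 - p//100 + p//400) mod 7 = (1957 + 489 - 19 + 4) mod 7 = 2431 mod 7 = 2 -> Wednesday (Mon=0 ... Sun=6)
Day of year: 61; offset = 60
Weekday index = (2 + 60) mod 7 = 6 -> Sunday
Weekend days: Saturday, Sunday

Yes


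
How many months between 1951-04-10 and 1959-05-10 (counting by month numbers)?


From April 1951 to May 1959
8 years * 12 = 96 months, plus 1 month = 97

97 months


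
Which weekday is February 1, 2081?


Target: February 1, 2081
Anchor: Jan 1, 2081. With p = 2081 - 1 = 2080: (p + p//4 - p//100 + p//400) mod 7 = (2080 + 520 - 20 + 5) mod 7 = 2585 mod 7 = 2 -> Wednesday (Mon=0 ... Sun=6)
Days before February (Jan): 31 days
Weekday index = (2 + 31) mod 7 = 5

Saturday


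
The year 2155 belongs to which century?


Century = (year - 1) // 100 + 1
= (2155 - 1) // 100 + 1
= 2154 // 100 + 1
= 21 + 1

22nd century


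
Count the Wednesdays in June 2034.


June 2034 has 30 days
Anchor: Jan 1, 2034. With p = 2034 - 1 = 2033: (p + p//4 - p//100 + p//400) mod 7 = (2033 + 508 - 20 + 5) mod 7 = 2526 mod 7 = 6 -> Sunday (Mon=0 ... Sun=6)
Days before June (Jan-May): 151; June 1 index = (6 + 151) mod 7 = 3 -> Thursday
First Wednesday is June 7
Wednesdays: 7, 14, 21, 28

4 Wednesdays


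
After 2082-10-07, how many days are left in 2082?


Day of year: 280 of 365
Remaining = 365 - 280

85 days


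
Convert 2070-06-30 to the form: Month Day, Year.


ISO 2070-06-30 parses as year=2070, month=06, day=30
Month 6 -> June

June 30, 2070


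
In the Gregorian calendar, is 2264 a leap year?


Gregorian leap year rule: divisible by 4, but not by 100, unless also by 400.
2264 is divisible by 4 but not 100 -> leap year

Yes


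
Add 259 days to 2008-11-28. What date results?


Start: 2008-11-28, add 259 days
November 2008 has 30 days: 30 - 28 = 2 days to November 30 -> 257 left
December 2008 has 31 days -> 226 left
January 2009 has 31 days -> 195 left
February 2009 has 28 days -> 167 left
March 2009 has 31 days -> 136 left
April 2009 has 30 days -> 106 left
May 2009 has 31 days -> 75 left
June 2009 has 30 days -> 45 left
July 2009 has 31 days -> 14 left
August 2009: 14 <= 31 -> lands on August 14

Result: 2009-08-14


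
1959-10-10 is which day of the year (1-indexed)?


Date: October 10, 1959
Days in months 1 through 9: 273
Plus 10 days in October

Day of year: 283


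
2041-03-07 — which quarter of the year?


Month: March (month 3)
Q1: Jan-Mar, Q2: Apr-Jun, Q3: Jul-Sep, Q4: Oct-Dec

Q1


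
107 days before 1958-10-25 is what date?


Start: 1958-10-25, subtract 107 days
Back 25 days from October 25 reaches September 30, 1958 -> 82 left
September 1958 has 30 days -> back to August 31, 1958 -> 52 left
August 1958 has 31 days -> back to July 31, 1958 -> 21 left
July 1958: 31 - 21 = 10 -> lands on July 10

Result: 1958-07-10


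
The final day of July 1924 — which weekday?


July 1924 has 31 days
Anchor: Jan 1, 1924. With p = 1924 - 1 = 1923: (p + p//4 - p//100 + p//400) mod 7 = (1923 + 480 - 19 + 4) mod 7 = 2388 mod 7 = 1 -> Tuesday (Mon=0 ... Sun=6)
Days before July (Jan-Jun): 182; July 1 index = (1 + 182) mod 7 = 1 -> Tuesday
Last day offset: 31 - 1 = 30 days
Weekday index = (1 + 30) mod 7 = 3

Thursday, July 31


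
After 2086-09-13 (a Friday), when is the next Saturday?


Current: Friday
Target: Saturday
Days ahead: 1

Next Saturday: 2086-09-14


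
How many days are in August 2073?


August 2073

31 days


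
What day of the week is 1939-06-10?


Date: June 10, 1939
Anchor: Jan 1, 1939. With p = 1939 - 1 = 1938: (p + p//4 - p//100 + p//400) mod 7 = (1938 + 484 - 19 + 4) mod 7 = 2407 mod 7 = 6 -> Sunday (Mon=0 ... Sun=6)
Days before June (Jan-May): 151; offset = 151 + 10 - 1 = 160
Weekday index = (6 + 160) mod 7 = 5

Day of the week: Saturday


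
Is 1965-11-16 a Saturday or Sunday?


Anchor: Jan 1, 1965. With p = 1965 - 1 = 1964: (p + p//4 - p//100 + p//400) mod 7 = (1964 + 491 - 19 + 4) mod 7 = 2440 mod 7 = 4 -> Friday (Mon=0 ... Sun=6)
Day of year: 320; offset = 319
Weekday index = (4 + 319) mod 7 = 1 -> Tuesday
Weekend days: Saturday, Sunday

No


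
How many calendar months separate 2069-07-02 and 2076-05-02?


From July 2069 to May 2076
7 years * 12 = 84 months, minus 2 months = 82

82 months


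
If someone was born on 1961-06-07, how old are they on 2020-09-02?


Birth: 1961-06-07
Reference: 2020-09-02
Year difference: 2020 - 1961 = 59

59 years old


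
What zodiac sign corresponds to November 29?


Date: November 29
Conventional tropical zodiac dates: Sagittarius from November 22 onward; Capricorn starts December 22
November 29 falls within the Sagittarius range

Sagittarius


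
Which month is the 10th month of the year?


Month 10 of 12

October


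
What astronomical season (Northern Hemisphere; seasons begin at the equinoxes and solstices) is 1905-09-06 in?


Date: September 6
Astronomical Summer (approx.; exact equinox/solstice day varies by year): June 21 to September 21
September 6 falls within the Summer window

Summer


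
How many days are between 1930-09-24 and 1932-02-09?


From 1930-09-24 to 1932-02-09
1930-09-24: days before September = 31 + 28 + 31 + 30 + 31 + 30 + 31 + 31 = 243 (1930 is not a leap year); day of year = 243 + 24 = 267
1932-02-09: days before February = 31; day of year = 31 + 9 = 40
Rest of 1930: 365 - 267 = 98
Full years 1931 (365): 365
Total = 98 + 365 + 40 = 503

503 days


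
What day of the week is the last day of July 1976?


July 1976 has 31 days
Anchor: Jan 1, 1976. With p = 1976 - 1 = 1975: (p + p//4 - p//100 + p//400) mod 7 = (1975 + 493 - 19 + 4) mod 7 = 2453 mod 7 = 3 -> Thursday (Mon=0 ... Sun=6)
Days before July (Jan-Jun): 182; July 1 index = (3 + 182) mod 7 = 3 -> Thursday
Last day offset: 31 - 1 = 30 days
Weekday index = (3 + 30) mod 7 = 5

Saturday, July 31


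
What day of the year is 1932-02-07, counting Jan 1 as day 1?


Date: February 7, 1932
Days in months 1 through 1: 31
Plus 7 days in February

Day of year: 38


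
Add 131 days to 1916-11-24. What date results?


Start: 1916-11-24, add 131 days
November 1916 has 30 days: 30 - 24 = 6 days to November 30 -> 125 left
December 1916 has 31 days -> 94 left
January 1917 has 31 days -> 63 left
February 1917 has 28 days -> 35 left
March 1917 has 31 days -> 4 left
April 1917: 4 <= 30 -> lands on April 4

Result: 1917-04-04


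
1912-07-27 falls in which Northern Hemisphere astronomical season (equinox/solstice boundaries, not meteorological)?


Date: July 27
Astronomical Summer (approx.; exact equinox/solstice day varies by year): June 21 to September 21
July 27 falls within the Summer window

Summer


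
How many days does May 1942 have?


May 1942

31 days


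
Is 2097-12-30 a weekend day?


Anchor: Jan 1, 2097. With p = 2097 - 1 = 2096: (p + p//4 - p//100 + p//400) mod 7 = (2096 + 524 - 20 + 5) mod 7 = 2605 mod 7 = 1 -> Tuesday (Mon=0 ... Sun=6)
Day of year: 364; offset = 363
Weekday index = (1 + 363) mod 7 = 0 -> Monday
Weekend days: Saturday, Sunday

No


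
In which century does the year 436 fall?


Century = (year - 1) // 100 + 1
= (436 - 1) // 100 + 1
= 435 // 100 + 1
= 4 + 1

5th century


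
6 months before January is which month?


January is month 1
1 - 6 = -5; wrap: -5 + 12 = 7

July


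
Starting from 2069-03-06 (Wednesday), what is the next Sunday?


Current: Wednesday
Target: Sunday
Days ahead: 4

Next Sunday: 2069-03-10


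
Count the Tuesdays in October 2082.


October 2082 has 31 days
Anchor: Jan 1, 2082. With p = 2082 - 1 = 2081: (p + p//4 - p//100 + p//400) mod 7 = (2081 + 520 - 20 + 5) mod 7 = 2586 mod 7 = 3 -> Thursday (Mon=0 ... Sun=6)
Days before October (Jan-Sep): 273; October 1 index = (3 + 273) mod 7 = 3 -> Thursday
First Tuesday is October 6
Tuesdays: 6, 13, 20, 27

4 Tuesdays


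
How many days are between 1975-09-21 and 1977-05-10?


From 1975-09-21 to 1977-05-10
1975-09-21: days before September = 31 + 28 + 31 + 30 + 31 + 30 + 31 + 31 = 243 (1975 is not a leap year); day of year = 243 + 21 = 264
1977-05-10: days before May = 31 + 28 + 31 + 30 = 120 (1977 is not a leap year); day of year = 120 + 10 = 130
Rest of 1975: 365 - 264 = 101
Full years 1976 (366): 366
Total = 101 + 366 + 130 = 597

597 days


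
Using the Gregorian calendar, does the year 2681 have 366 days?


Gregorian leap year rule: divisible by 4, but not by 100, unless also by 400.
2681 is not divisible by 4 -> not a leap year

No


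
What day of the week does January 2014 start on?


Target: January 1, 2014
Anchor: Jan 1, 2014. With p = 2014 - 1 = 2013: (p + p//4 - p//100 + p//400) mod 7 = (2013 + 503 - 20 + 5) mod 7 = 2501 mod 7 = 2 -> Wednesday (Mon=0 ... Sun=6)
Offset from anchor: 0 days
Weekday index = (2 + 0) mod 7 = 2

Wednesday


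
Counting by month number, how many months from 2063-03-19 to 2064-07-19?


From March 2063 to July 2064
1 year * 12 = 12 months, plus 4 months = 16

16 months


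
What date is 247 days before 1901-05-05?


Start: 1901-05-05, subtract 247 days
Back 5 days from May 5 reaches April 30, 1901 -> 242 left
April 1901 has 30 days -> back to March 31, 1901 -> 212 left
March 1901 has 31 days -> back to February 28, 1901 -> 181 left
February 1901 has 28 days -> back to January 31, 1901 -> 153 left
January 1901 has 31 days -> back to December 31, 1900 -> 122 left
December 1900 has 31 days -> back to November 30, 1900 -> 91 left
November 1900 has 30 days -> back to October 31, 1900 -> 61 left
October 1900 has 31 days -> back to September 30, 1900 -> 30 left
September 1900 has 30 days -> back to August 31, 1900 -> 0 left
August 1900: 31 - 0 = 31 -> lands on August 31

Result: 1900-08-31


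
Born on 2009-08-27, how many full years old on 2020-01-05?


Birth: 2009-08-27
Reference: 2020-01-05
Year difference: 2020 - 2009 = 11
Birthday not yet reached in 2020, subtract 1

10 years old


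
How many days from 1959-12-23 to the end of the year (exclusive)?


Day of year: 357 of 365
Remaining = 365 - 357

8 days


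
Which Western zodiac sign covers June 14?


Date: June 14
Conventional tropical zodiac dates: Gemini from May 21 onward; Cancer starts June 21
June 14 falls within the Gemini range

Gemini


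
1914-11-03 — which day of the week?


Date: November 3, 1914
Anchor: Jan 1, 1914. With p = 1914 - 1 = 1913: (p + p//4 - p//100 + p//400) mod 7 = (1913 + 478 - 19 + 4) mod 7 = 2376 mod 7 = 3 -> Thursday (Mon=0 ... Sun=6)
Days before November (Jan-Oct): 304; offset = 304 + 3 - 1 = 306
Weekday index = (3 + 306) mod 7 = 1

Day of the week: Tuesday


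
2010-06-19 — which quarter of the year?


Month: June (month 6)
Q1: Jan-Mar, Q2: Apr-Jun, Q3: Jul-Sep, Q4: Oct-Dec

Q2


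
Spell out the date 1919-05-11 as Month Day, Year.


ISO 1919-05-11 parses as year=1919, month=05, day=11
Month 5 -> May

May 11, 1919


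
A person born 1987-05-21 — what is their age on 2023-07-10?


Birth: 1987-05-21
Reference: 2023-07-10
Year difference: 2023 - 1987 = 36

36 years old


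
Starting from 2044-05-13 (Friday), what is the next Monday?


Current: Friday
Target: Monday
Days ahead: 3

Next Monday: 2044-05-16


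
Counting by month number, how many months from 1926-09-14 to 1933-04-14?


From September 1926 to April 1933
7 years * 12 = 84 months, minus 5 months = 79

79 months


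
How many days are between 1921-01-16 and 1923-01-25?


From 1921-01-16 to 1923-01-25
1921-01-16: day of year = 16
1923-01-25: day of year = 25
Rest of 1921: 365 - 16 = 349
Full years 1922 (365): 365
Total = 349 + 365 + 25 = 739

739 days


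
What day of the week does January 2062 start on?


Target: January 1, 2062
Anchor: Jan 1, 2062. With p = 2062 - 1 = 2061: (p + p//4 - p//100 + p//400) mod 7 = (2061 + 515 - 20 + 5) mod 7 = 2561 mod 7 = 6 -> Sunday (Mon=0 ... Sun=6)
Offset from anchor: 0 days
Weekday index = (6 + 0) mod 7 = 6

Sunday


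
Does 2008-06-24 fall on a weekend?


Anchor: Jan 1, 2008. With p = 2008 - 1 = 2007: (p + p//4 - p//100 + p//400) mod 7 = (2007 + 501 - 20 + 5) mod 7 = 2493 mod 7 = 1 -> Tuesday (Mon=0 ... Sun=6)
Day of year: 176; offset = 175
Weekday index = (1 + 175) mod 7 = 1 -> Tuesday
Weekend days: Saturday, Sunday

No


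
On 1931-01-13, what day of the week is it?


Date: January 13, 1931
Anchor: Jan 1, 1931. With p = 1931 - 1 = 1930: (p + p//4 - p//100 + p//400) mod 7 = (1930 + 482 - 19 + 4) mod 7 = 2397 mod 7 = 3 -> Thursday (Mon=0 ... Sun=6)
Days into year = 13 - 1 = 12
Weekday index = (3 + 12) mod 7 = 1

Day of the week: Tuesday


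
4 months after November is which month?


November is month 11
11 + 4 = 15; wrap: 15 - 12 = 3

March


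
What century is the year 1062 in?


Century = (year - 1) // 100 + 1
= (1062 - 1) // 100 + 1
= 1061 // 100 + 1
= 10 + 1

11th century


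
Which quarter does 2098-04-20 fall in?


Month: April (month 4)
Q1: Jan-Mar, Q2: Apr-Jun, Q3: Jul-Sep, Q4: Oct-Dec

Q2


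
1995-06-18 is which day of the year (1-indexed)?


Date: June 18, 1995
Days in months 1 through 5: 151
Plus 18 days in June

Day of year: 169


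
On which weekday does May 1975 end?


May 1975 has 31 days
Anchor: Jan 1, 1975. With p = 1975 - 1 = 1974: (p + p//4 - p//100 + p//400) mod 7 = (1974 + 493 - 19 + 4) mod 7 = 2452 mod 7 = 2 -> Wednesday (Mon=0 ... Sun=6)
Days before May (Jan-Apr): 120; May 1 index = (2 + 120) mod 7 = 3 -> Thursday
Last day offset: 31 - 1 = 30 days
Weekday index = (3 + 30) mod 7 = 5

Saturday, May 31


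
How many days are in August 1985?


August 1985

31 days


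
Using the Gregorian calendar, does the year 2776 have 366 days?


Gregorian leap year rule: divisible by 4, but not by 100, unless also by 400.
2776 is divisible by 4 but not 100 -> leap year

Yes


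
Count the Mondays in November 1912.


November 1912 has 30 days
Anchor: Jan 1, 1912. With p = 1912 - 1 = 1911: (p + p//4 - p//100 + p//400) mod 7 = (1911 + 477 - 19 + 4) mod 7 = 2373 mod 7 = 0 -> Monday (Mon=0 ... Sun=6)
Days before November (Jan-Oct): 305; November 1 index = (0 + 305) mod 7 = 4 -> Friday
First Monday is November 4
Mondays: 4, 11, 18, 25

4 Mondays


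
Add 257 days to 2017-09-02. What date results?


Start: 2017-09-02, add 257 days
September 2017 has 30 days: 30 - 2 = 28 days to September 30 -> 229 left
October 2017 has 31 days -> 198 left
November 2017 has 30 days -> 168 left
December 2017 has 31 days -> 137 left
January 2018 has 31 days -> 106 left
February 2018 has 28 days -> 78 left
March 2018 has 31 days -> 47 left
April 2018 has 30 days -> 17 left
May 2018: 17 <= 31 -> lands on May 17

Result: 2018-05-17


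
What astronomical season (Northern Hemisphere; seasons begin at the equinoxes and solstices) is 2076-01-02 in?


Date: January 2
Astronomical Winter (approx.; exact equinox/solstice day varies by year): December 21 to March 19
January 2 falls within the Winter window

Winter


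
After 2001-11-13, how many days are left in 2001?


Day of year: 317 of 365
Remaining = 365 - 317

48 days


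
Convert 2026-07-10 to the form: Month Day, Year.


ISO 2026-07-10 parses as year=2026, month=07, day=10
Month 7 -> July

July 10, 2026


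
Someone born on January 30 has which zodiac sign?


Date: January 30
Conventional tropical zodiac dates: Aquarius from January 20 onward; Pisces starts February 19
January 30 falls within the Aquarius range

Aquarius


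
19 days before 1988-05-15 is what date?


Start: 1988-05-15, subtract 19 days
Back 15 days from May 15 reaches April 30, 1988 -> 4 left
April 1988: 30 - 4 = 26 -> lands on April 26

Result: 1988-04-26


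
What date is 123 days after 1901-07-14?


Start: 1901-07-14, add 123 days
July 1901 has 31 days: 31 - 14 = 17 days to July 31 -> 106 left
August 1901 has 31 days -> 75 left
September 1901 has 30 days -> 45 left
October 1901 has 31 days -> 14 left
November 1901: 14 <= 30 -> lands on November 14

Result: 1901-11-14


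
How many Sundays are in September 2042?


September 2042 has 30 days
Anchor: Jan 1, 2042. With p = 2042 - 1 = 2041: (p + p//4 - p//100 + p//400) mod 7 = (2041 + 510 - 20 + 5) mod 7 = 2536 mod 7 = 2 -> Wednesday (Mon=0 ... Sun=6)
Days before September (Jan-Aug): 243; September 1 index = (2 + 243) mod 7 = 0 -> Monday
First Sunday is September 7
Sundays: 7, 14, 21, 28

4 Sundays


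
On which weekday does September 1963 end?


September 1963 has 30 days
Anchor: Jan 1, 1963. With p = 1963 - 1 = 1962: (p + p//4 - p//100 + p//400) mod 7 = (1962 + 490 - 19 + 4) mod 7 = 2437 mod 7 = 1 -> Tuesday (Mon=0 ... Sun=6)
Days before September (Jan-Aug): 243; September 1 index = (1 + 243) mod 7 = 6 -> Sunday
Last day offset: 30 - 1 = 29 days
Weekday index = (6 + 29) mod 7 = 0

Monday, September 30


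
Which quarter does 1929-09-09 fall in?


Month: September (month 9)
Q1: Jan-Mar, Q2: Apr-Jun, Q3: Jul-Sep, Q4: Oct-Dec

Q3


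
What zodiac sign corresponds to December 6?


Date: December 6
Conventional tropical zodiac dates: Sagittarius from November 22 onward; Capricorn starts December 22
December 6 falls within the Sagittarius range

Sagittarius


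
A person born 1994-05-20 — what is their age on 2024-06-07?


Birth: 1994-05-20
Reference: 2024-06-07
Year difference: 2024 - 1994 = 30

30 years old


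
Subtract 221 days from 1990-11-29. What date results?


Start: 1990-11-29, subtract 221 days
Back 29 days from November 29 reaches October 31, 1990 -> 192 left
October 1990 has 31 days -> back to September 30, 1990 -> 161 left
September 1990 has 30 days -> back to August 31, 1990 -> 131 left
August 1990 has 31 days -> back to July 31, 1990 -> 100 left
July 1990 has 31 days -> back to June 30, 1990 -> 69 left
June 1990 has 30 days -> back to May 31, 1990 -> 39 left
May 1990 has 31 days -> back to April 30, 1990 -> 8 left
April 1990: 30 - 8 = 22 -> lands on April 22

Result: 1990-04-22


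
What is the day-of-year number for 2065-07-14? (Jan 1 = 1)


Date: July 14, 2065
Days in months 1 through 6: 181
Plus 14 days in July

Day of year: 195


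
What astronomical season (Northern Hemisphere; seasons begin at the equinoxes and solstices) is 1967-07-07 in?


Date: July 7
Astronomical Summer (approx.; exact equinox/solstice day varies by year): June 21 to September 21
July 7 falls within the Summer window

Summer


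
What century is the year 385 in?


Century = (year - 1) // 100 + 1
= (385 - 1) // 100 + 1
= 384 // 100 + 1
= 3 + 1

4th century


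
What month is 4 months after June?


June is month 6
6 + 4 = 10

October


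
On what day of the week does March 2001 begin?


Target: March 1, 2001
Anchor: Jan 1, 2001. With p = 2001 - 1 = 2000: (p + p//4 - p//100 + p//400) mod 7 = (2000 + 500 - 20 + 5) mod 7 = 2485 mod 7 = 0 -> Monday (Mon=0 ... Sun=6)
Days before March (Jan-Feb): 59 days
Weekday index = (0 + 59) mod 7 = 3

Thursday


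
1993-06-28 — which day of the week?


Date: June 28, 1993
Anchor: Jan 1, 1993. With p = 1993 - 1 = 1992: (p + p//4 - p//100 + p//400) mod 7 = (1992 + 498 - 19 + 4) mod 7 = 2475 mod 7 = 4 -> Friday (Mon=0 ... Sun=6)
Days before June (Jan-May): 151; offset = 151 + 28 - 1 = 178
Weekday index = (4 + 178) mod 7 = 0

Day of the week: Monday


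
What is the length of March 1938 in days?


March 1938

31 days


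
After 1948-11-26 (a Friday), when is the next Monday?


Current: Friday
Target: Monday
Days ahead: 3

Next Monday: 1948-11-29


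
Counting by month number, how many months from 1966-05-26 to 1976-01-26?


From May 1966 to January 1976
10 years * 12 = 120 months, minus 4 months = 116

116 months


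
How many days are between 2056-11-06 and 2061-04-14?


From 2056-11-06 to 2061-04-14
2056-11-06: days before November = 31 + 29 + 31 + 30 + 31 + 30 + 31 + 31 + 30 + 31 = 305 (2056 is a leap year); day of year = 305 + 6 = 311
2061-04-14: days before April = 31 + 28 + 31 = 90 (2061 is not a leap year); day of year = 90 + 14 = 104
Rest of 2056: 366 - 311 = 55
Full years 2057 (365), 2058 (365), 2059 (365), 2060 (366): 1461
Total = 55 + 1461 + 104 = 1620

1620 days


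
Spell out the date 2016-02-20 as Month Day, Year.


ISO 2016-02-20 parses as year=2016, month=02, day=20
Month 2 -> February

February 20, 2016


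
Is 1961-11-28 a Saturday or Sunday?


Anchor: Jan 1, 1961. With p = 1961 - 1 = 1960: (p + p//4 - p//100 + p//400) mod 7 = (1960 + 490 - 19 + 4) mod 7 = 2435 mod 7 = 6 -> Sunday (Mon=0 ... Sun=6)
Day of year: 332; offset = 331
Weekday index = (6 + 331) mod 7 = 1 -> Tuesday
Weekend days: Saturday, Sunday

No


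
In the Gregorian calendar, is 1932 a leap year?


Gregorian leap year rule: divisible by 4, but not by 100, unless also by 400.
1932 is divisible by 4 but not 100 -> leap year

Yes


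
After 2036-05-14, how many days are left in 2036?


Day of year: 135 of 366
Remaining = 366 - 135

231 days


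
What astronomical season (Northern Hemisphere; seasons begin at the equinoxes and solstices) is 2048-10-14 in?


Date: October 14
Astronomical Autumn (approx.; exact equinox/solstice day varies by year): September 22 to December 20
October 14 falls within the Autumn window

Autumn


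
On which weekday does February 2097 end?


February 2097 has 28 days
Anchor: Jan 1, 2097. With p = 2097 - 1 = 2096: (p + p//4 - p//100 + p//400) mod 7 = (2096 + 524 - 20 + 5) mod 7 = 2605 mod 7 = 1 -> Tuesday (Mon=0 ... Sun=6)
Days before February (Jan): 31; February 1 index = (1 + 31) mod 7 = 4 -> Friday
Last day offset: 28 - 1 = 27 days
Weekday index = (4 + 27) mod 7 = 3

Thursday, February 28


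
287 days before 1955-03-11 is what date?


Start: 1955-03-11, subtract 287 days
Back 11 days from March 11 reaches February 28, 1955 -> 276 left
February 1955 has 28 days -> back to January 31, 1955 -> 248 left
January 1955 has 31 days -> back to December 31, 1954 -> 217 left
December 1954 has 31 days -> back to November 30, 1954 -> 186 left
November 1954 has 30 days -> back to October 31, 1954 -> 156 left
October 1954 has 31 days -> back to September 30, 1954 -> 125 left
September 1954 has 30 days -> back to August 31, 1954 -> 95 left
August 1954 has 31 days -> back to July 31, 1954 -> 64 left
July 1954 has 31 days -> back to June 30, 1954 -> 33 left
June 1954 has 30 days -> back to May 31, 1954 -> 3 left
May 1954: 31 - 3 = 28 -> lands on May 28

Result: 1954-05-28


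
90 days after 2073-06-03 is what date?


Start: 2073-06-03, add 90 days
June 2073 has 30 days: 30 - 3 = 27 days to June 30 -> 63 left
July 2073 has 31 days -> 32 left
August 2073 has 31 days -> 1 left
September 2073: 1 <= 30 -> lands on September 1

Result: 2073-09-01


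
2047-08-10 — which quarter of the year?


Month: August (month 8)
Q1: Jan-Mar, Q2: Apr-Jun, Q3: Jul-Sep, Q4: Oct-Dec

Q3


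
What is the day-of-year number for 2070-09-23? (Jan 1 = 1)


Date: September 23, 2070
Days in months 1 through 8: 243
Plus 23 days in September

Day of year: 266


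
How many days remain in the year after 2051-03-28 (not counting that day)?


Day of year: 87 of 365
Remaining = 365 - 87

278 days
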